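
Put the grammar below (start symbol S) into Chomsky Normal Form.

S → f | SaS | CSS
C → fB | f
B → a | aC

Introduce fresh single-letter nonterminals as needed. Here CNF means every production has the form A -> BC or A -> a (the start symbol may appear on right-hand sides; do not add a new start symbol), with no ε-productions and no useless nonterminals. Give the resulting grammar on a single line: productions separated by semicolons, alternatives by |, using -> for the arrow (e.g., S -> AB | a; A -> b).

No ε-productions.
No unit productions to eliminate.
TERM: introduce A -> a, D -> f and substitute in every rule of length ≥2.
BIN: S -> CSS becomes S -> CE, E -> SS; S -> SAS becomes S -> SF, F -> AS.

S -> f | CE | SF; A -> a; B -> a | AC; C -> f | DB; D -> f; E -> SS; F -> AS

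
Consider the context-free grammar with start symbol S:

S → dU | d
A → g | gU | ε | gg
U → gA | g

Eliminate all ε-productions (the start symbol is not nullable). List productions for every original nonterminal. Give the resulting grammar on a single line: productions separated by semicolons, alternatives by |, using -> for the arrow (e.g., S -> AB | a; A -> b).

Nullable set: {A}.
Drop A -> ε.
U -> gA: A nullable, giving g | gA.
Unchanged (no nullable symbols): S -> d; S -> dU; A -> g; A -> gU; A -> gg; U -> g.

S -> d | dU; A -> g | gU | gg; U -> g | gA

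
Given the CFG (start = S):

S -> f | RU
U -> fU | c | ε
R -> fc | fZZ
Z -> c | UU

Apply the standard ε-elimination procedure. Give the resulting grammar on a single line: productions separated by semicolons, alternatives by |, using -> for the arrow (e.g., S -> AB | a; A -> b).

S -> R | f | RU; R -> f | fZ | fc | fZZ; U -> c | f | fU; Z -> U | c | UU

Nullable set: {U, Z}.
S -> RU: U nullable, giving R | RU.
R -> fZZ: Z, Z nullable, giving f | fZ | fZZ.
Drop U -> ε.
U -> fU: U nullable, giving f | fU.
Z -> UU: U, U nullable, giving U | UU.
Unchanged (no nullable symbols): S -> f; R -> fc; U -> c; Z -> c.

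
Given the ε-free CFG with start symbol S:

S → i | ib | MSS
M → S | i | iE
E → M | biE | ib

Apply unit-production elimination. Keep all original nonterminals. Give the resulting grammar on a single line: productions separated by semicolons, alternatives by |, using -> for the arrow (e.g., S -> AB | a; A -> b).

S -> i | ib | MSS; E -> i | iE | ib | MSS | biE; M -> i | iE | ib | MSS

Unit productions: E->M, M->S.
Unit pairs (A ⇒* B via units): (E,M), (E,S), (M,S).
S: inherits non-unit rules of {S} → MSS | i | ib.
E: inherits non-unit rules of {E, M, S} → MSS | biE | i | iE | ib.
M: inherits non-unit rules of {M, S} → MSS | i | iE | ib.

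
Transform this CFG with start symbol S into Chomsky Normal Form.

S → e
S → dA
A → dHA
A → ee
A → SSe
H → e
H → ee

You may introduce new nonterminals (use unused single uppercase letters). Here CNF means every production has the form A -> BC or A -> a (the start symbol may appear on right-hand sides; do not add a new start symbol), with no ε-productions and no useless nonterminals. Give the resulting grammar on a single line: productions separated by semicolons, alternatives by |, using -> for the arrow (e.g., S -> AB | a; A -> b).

S -> e | CA; A -> BB | CD | SE; B -> e; C -> d; D -> HA; E -> SB; H -> e | BB

No ε-productions.
No unit productions to eliminate.
TERM: introduce C -> d, B -> e and substitute in every rule of length ≥2.
BIN: A -> CHA becomes A -> CD, D -> HA; A -> SSB becomes A -> SE, E -> SB.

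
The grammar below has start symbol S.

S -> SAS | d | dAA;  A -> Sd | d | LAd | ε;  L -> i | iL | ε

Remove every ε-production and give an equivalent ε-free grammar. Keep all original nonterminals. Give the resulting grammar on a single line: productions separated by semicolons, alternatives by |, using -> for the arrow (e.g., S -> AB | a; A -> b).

S -> d | SS | dA | SAS | dAA; A -> d | Ad | Ld | Sd | LAd; L -> i | iL

Nullable set: {A, L}.
S -> SAS: A nullable, giving SAS | SS.
S -> dAA: A, A nullable, giving d | dA | dAA.
Drop A -> ε.
A -> LAd: L, A nullable, giving Ad | LAd | Ld | d.
Drop L -> ε.
L -> iL: L nullable, giving i | iL.
Unchanged (no nullable symbols): S -> d; A -> Sd; A -> d; L -> i.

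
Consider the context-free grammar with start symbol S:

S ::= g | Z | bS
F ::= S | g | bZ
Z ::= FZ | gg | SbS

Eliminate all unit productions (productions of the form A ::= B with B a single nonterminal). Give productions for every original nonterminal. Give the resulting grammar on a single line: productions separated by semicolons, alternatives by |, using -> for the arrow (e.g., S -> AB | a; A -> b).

Unit productions: F->S, S->Z.
Unit pairs (A ⇒* B via units): (F,S), (F,Z), (S,Z).
S: inherits non-unit rules of {S, Z} → FZ | SbS | bS | g | gg.
F: inherits non-unit rules of {F, S, Z} → FZ | SbS | bS | bZ | g | gg.
Z: inherits non-unit rules of {Z} → FZ | SbS | gg.

S -> g | FZ | bS | gg | SbS; F -> g | FZ | bS | bZ | gg | SbS; Z -> FZ | gg | SbS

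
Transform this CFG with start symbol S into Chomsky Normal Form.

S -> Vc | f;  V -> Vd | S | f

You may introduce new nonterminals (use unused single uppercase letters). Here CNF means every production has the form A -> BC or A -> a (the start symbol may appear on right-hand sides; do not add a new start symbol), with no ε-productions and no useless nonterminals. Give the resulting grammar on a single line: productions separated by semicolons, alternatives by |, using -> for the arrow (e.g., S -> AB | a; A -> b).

No ε-productions.
After unit-elimination: S -> f | Vc; V -> f | Vc | Vd.
TERM: introduce A -> c, B -> d and substitute in every rule of length ≥2.

S -> f | VA; A -> c; B -> d; V -> f | VA | VB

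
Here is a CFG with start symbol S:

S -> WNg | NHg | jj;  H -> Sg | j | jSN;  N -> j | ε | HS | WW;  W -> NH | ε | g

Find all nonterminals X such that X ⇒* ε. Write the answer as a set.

{N, W}

Directly nullable (have an ε-rule): {N, W}.
Not nullable: H, S — each has a terminal in every rule's right-hand side or depends on a non-nullable symbol.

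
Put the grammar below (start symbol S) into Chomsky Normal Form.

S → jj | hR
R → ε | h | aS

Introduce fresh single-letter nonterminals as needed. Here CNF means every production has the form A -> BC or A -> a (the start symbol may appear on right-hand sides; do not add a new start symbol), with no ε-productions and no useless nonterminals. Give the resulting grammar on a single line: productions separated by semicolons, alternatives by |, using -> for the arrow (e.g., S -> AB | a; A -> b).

Nullable: {R}; after ε-elimination: S -> h | hR | jj; R -> h | aS.
No unit productions to eliminate.
TERM: introduce A -> a, B -> h, C -> j and substitute in every rule of length ≥2.

S -> h | BR | CC; A -> a; B -> h; C -> j; R -> h | AS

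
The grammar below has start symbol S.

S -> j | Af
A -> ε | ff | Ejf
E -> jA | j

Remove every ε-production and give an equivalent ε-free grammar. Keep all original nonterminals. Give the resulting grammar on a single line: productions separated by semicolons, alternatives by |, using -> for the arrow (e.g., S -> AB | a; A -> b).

Nullable set: {A}.
S -> Af: A nullable, giving Af | f.
Drop A -> ε.
E -> jA: A nullable, giving j | jA.
Unchanged (no nullable symbols): S -> j; A -> Ejf; A -> ff; E -> j.

S -> f | j | Af; A -> ff | Ejf; E -> j | jA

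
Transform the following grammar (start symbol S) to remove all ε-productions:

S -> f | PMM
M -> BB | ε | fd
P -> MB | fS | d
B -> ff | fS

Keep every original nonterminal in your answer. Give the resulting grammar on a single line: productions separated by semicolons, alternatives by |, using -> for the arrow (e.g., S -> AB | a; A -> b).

Nullable set: {M}.
S -> PMM: M, M nullable, giving P | PM | PMM.
Drop M -> ε.
P -> MB: M nullable, giving B | MB.
Unchanged (no nullable symbols): S -> f; B -> fS; B -> ff; M -> BB; M -> fd; P -> d; P -> fS.

S -> P | f | PM | PMM; B -> fS | ff; M -> BB | fd; P -> B | d | MB | fS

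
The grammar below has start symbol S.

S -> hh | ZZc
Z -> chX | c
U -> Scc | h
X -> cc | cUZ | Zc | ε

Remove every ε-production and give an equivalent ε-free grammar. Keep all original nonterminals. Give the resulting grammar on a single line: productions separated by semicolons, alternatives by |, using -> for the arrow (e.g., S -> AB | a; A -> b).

S -> hh | ZZc; U -> h | Scc; X -> Zc | cc | cUZ; Z -> c | ch | chX

Nullable set: {X}.
Drop X -> ε.
Z -> chX: X nullable, giving ch | chX.
Unchanged (no nullable symbols): S -> ZZc; S -> hh; U -> Scc; U -> h; X -> Zc; X -> cUZ; X -> cc; Z -> c.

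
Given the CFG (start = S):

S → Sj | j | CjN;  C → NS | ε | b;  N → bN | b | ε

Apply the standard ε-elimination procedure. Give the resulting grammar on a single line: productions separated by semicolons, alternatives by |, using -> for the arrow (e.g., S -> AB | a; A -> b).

S -> j | Cj | Sj | jN | CjN; C -> S | b | NS; N -> b | bN

Nullable set: {C, N}.
S -> CjN: C, N nullable, giving Cj | CjN | j | jN.
Drop C -> ε.
C -> NS: N nullable, giving NS | S.
Drop N -> ε.
N -> bN: N nullable, giving b | bN.
Unchanged (no nullable symbols): S -> Sj; S -> j; C -> b; N -> b.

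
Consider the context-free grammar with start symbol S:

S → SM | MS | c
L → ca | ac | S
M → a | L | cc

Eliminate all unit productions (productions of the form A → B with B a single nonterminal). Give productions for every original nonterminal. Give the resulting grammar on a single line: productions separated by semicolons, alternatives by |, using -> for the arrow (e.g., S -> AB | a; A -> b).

S -> c | MS | SM; L -> c | MS | SM | ac | ca; M -> a | c | MS | SM | ac | ca | cc

Unit productions: L->S, M->L.
Unit pairs (A ⇒* B via units): (L,S), (M,L), (M,S).
S: inherits non-unit rules of {S} → MS | SM | c.
L: inherits non-unit rules of {L, S} → MS | SM | ac | c | ca.
M: inherits non-unit rules of {L, M, S} → MS | SM | a | ac | c | ca | cc.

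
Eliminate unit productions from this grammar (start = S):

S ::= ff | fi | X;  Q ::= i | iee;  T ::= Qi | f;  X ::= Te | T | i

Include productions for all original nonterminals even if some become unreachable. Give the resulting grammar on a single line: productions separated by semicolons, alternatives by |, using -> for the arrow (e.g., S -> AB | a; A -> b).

S -> f | i | Qi | Te | ff | fi; Q -> i | iee; T -> f | Qi; X -> f | i | Qi | Te

Unit productions: S->X, X->T.
Unit pairs (A ⇒* B via units): (S,T), (S,X), (X,T).
S: inherits non-unit rules of {S, T, X} → Qi | Te | f | ff | fi | i.
Q: inherits non-unit rules of {Q} → i | iee.
T: inherits non-unit rules of {T} → Qi | f.
X: inherits non-unit rules of {T, X} → Qi | Te | f | i.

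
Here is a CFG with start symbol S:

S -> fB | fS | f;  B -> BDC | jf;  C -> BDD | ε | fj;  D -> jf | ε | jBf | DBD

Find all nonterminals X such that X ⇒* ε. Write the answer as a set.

{C, D}

Directly nullable (have an ε-rule): {C, D}.
Not nullable: B, S — each has a terminal in every rule's right-hand side or depends on a non-nullable symbol.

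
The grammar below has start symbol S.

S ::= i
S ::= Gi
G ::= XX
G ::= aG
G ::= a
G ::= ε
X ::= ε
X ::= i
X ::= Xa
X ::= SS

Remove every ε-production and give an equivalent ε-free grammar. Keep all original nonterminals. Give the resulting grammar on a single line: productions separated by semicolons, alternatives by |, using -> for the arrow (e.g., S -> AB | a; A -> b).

Nullable set: {G, X}.
S -> Gi: G nullable, giving Gi | i.
Drop G -> ε.
G -> XX: X, X nullable, giving X | XX.
G -> aG: G nullable, giving a | aG.
Drop X -> ε.
X -> Xa: X nullable, giving Xa | a.
Unchanged (no nullable symbols): S -> i; G -> a; X -> SS; X -> i.

S -> i | Gi; G -> X | a | XX | aG; X -> a | i | SS | Xa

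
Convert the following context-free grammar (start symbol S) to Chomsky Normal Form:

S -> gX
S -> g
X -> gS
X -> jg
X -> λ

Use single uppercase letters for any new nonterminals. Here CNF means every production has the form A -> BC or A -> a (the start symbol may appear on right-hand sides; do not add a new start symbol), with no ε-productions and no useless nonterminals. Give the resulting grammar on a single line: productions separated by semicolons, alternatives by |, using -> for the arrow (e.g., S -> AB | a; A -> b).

S -> g | AX; A -> g; B -> j; X -> AS | BA

Nullable: {X}; after ε-elimination: S -> g | gX; X -> gS | jg.
No unit productions to eliminate.
TERM: introduce A -> g, B -> j and substitute in every rule of length ≥2.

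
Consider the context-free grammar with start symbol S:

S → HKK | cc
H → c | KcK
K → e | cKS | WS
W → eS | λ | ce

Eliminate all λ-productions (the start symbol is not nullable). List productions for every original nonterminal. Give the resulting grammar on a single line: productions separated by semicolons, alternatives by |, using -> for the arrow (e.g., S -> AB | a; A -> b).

S -> cc | HKK; H -> c | KcK; K -> S | e | WS | cKS; W -> ce | eS

Nullable set: {W}.
K -> WS: W nullable, giving S | WS.
Drop W -> λ.
Unchanged (no nullable symbols): S -> HKK; S -> cc; H -> KcK; H -> c; K -> cKS; K -> e; W -> ce; W -> eS.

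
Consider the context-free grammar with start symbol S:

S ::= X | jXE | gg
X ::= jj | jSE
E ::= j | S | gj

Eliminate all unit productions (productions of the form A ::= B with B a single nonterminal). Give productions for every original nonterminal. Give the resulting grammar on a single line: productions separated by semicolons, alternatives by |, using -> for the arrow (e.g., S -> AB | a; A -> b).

S -> gg | jj | jSE | jXE; E -> j | gg | gj | jj | jSE | jXE; X -> jj | jSE

Unit productions: E->S, S->X.
Unit pairs (A ⇒* B via units): (E,S), (E,X), (S,X).
S: inherits non-unit rules of {S, X} → gg | jSE | jXE | jj.
E: inherits non-unit rules of {E, S, X} → gg | gj | j | jSE | jXE | jj.
X: inherits non-unit rules of {X} → jSE | jj.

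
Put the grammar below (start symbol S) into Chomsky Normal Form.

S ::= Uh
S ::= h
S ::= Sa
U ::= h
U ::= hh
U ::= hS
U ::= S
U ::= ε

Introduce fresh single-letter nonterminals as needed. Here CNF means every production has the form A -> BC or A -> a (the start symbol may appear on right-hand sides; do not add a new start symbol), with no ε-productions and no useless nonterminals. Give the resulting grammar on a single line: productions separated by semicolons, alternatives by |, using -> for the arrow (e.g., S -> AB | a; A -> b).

S -> h | SA | UB; A -> a; B -> h; U -> h | BB | BS | SA | UB

Nullable: {U}; after ε-elimination: S -> h | Sa | Uh; U -> S | h | hS | hh.
After unit-elimination: S -> h | Sa | Uh; U -> h | Sa | Uh | hS | hh.
TERM: introduce A -> a, B -> h and substitute in every rule of length ≥2.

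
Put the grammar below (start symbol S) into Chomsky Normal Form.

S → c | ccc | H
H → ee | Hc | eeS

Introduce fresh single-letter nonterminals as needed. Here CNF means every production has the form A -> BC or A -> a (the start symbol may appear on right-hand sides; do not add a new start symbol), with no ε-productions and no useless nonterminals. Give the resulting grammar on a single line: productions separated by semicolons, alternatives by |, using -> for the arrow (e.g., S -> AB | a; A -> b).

S -> c | AD | BB | BE | HA; A -> c; B -> e; C -> BS; D -> AA; E -> BS; H -> BB | BC | HA

No ε-productions.
After unit-elimination: S -> c | Hc | ee | ccc | eeS; H -> Hc | ee | eeS.
TERM: introduce A -> c, B -> e and substitute in every rule of length ≥2.
BIN: H -> BBS becomes H -> BC, C -> BS; S -> AAA becomes S -> AD, D -> AA; S -> BBS becomes S -> BE, E -> BS.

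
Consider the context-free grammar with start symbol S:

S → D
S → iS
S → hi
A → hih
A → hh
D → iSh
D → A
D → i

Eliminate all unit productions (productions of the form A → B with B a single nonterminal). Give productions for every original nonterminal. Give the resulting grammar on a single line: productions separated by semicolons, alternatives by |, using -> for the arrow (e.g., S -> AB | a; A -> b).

Unit productions: D->A, S->D.
Unit pairs (A ⇒* B via units): (D,A), (S,A), (S,D).
S: inherits non-unit rules of {A, D, S} → hh | hi | hih | i | iS | iSh.
A: inherits non-unit rules of {A} → hh | hih.
D: inherits non-unit rules of {A, D} → hh | hih | i | iSh.

S -> i | hh | hi | iS | hih | iSh; A -> hh | hih; D -> i | hh | hih | iSh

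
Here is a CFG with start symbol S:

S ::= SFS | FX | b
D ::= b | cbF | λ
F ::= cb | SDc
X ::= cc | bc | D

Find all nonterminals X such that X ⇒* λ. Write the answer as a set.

Directly nullable (have an ε-rule): {D}.
X is nullable via X -> D (every symbol on the right is already known nullable).
Not nullable: F, S — each has a terminal in every rule's right-hand side or depends on a non-nullable symbol.

{D, X}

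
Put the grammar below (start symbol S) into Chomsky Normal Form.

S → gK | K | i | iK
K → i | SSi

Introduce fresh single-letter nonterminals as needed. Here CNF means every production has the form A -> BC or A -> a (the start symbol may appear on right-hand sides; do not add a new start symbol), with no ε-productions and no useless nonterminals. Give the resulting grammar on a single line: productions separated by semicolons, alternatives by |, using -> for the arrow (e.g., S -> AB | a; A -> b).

No ε-productions.
After unit-elimination: S -> i | gK | iK | SSi; K -> i | SSi.
TERM: introduce B -> g, A -> i and substitute in every rule of length ≥2.
BIN: K -> SSA becomes K -> SC, C -> SA; S -> SSA becomes S -> SD, D -> SA.

S -> i | AK | BK | SD; A -> i; B -> g; C -> SA; D -> SA; K -> i | SC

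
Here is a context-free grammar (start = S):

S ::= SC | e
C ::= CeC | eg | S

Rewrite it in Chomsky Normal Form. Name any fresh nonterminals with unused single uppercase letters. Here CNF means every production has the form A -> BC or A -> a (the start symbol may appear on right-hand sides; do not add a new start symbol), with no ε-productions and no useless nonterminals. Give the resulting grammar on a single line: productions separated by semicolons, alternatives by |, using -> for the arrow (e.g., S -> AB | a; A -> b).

S -> e | SC; A -> e; B -> g; C -> e | AB | CD | SC; D -> AC

No ε-productions.
After unit-elimination: S -> e | SC; C -> e | SC | eg | CeC.
TERM: introduce A -> e, B -> g and substitute in every rule of length ≥2.
BIN: C -> CAC becomes C -> CD, D -> AC.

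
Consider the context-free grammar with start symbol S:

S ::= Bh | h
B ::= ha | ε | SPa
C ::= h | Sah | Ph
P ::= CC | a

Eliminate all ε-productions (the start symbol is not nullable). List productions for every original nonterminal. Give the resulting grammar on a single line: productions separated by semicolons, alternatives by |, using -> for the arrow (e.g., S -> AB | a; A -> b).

S -> h | Bh; B -> ha | SPa; C -> h | Ph | Sah; P -> a | CC

Nullable set: {B}.
S -> Bh: B nullable, giving Bh | h.
Drop B -> ε.
Unchanged (no nullable symbols): S -> h; B -> SPa; B -> ha; C -> Ph; C -> Sah; C -> h; P -> CC; P -> a.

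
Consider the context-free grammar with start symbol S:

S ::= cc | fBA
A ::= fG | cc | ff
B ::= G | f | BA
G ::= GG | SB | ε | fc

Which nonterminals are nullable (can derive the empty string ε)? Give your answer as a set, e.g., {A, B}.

Directly nullable (have an ε-rule): {G}.
B is nullable via B -> G (every symbol on the right is already known nullable).
Not nullable: A, S — each has a terminal in every rule's right-hand side or depends on a non-nullable symbol.

{B, G}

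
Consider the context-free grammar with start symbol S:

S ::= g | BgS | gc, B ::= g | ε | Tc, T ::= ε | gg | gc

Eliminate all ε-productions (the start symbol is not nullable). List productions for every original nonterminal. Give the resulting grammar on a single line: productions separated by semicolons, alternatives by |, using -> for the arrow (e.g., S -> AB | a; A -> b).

S -> g | gS | gc | BgS; B -> c | g | Tc; T -> gc | gg

Nullable set: {B, T}.
S -> BgS: B nullable, giving BgS | gS.
Drop B -> ε.
B -> Tc: T nullable, giving Tc | c.
Drop T -> ε.
Unchanged (no nullable symbols): S -> g; S -> gc; B -> g; T -> gc; T -> gg.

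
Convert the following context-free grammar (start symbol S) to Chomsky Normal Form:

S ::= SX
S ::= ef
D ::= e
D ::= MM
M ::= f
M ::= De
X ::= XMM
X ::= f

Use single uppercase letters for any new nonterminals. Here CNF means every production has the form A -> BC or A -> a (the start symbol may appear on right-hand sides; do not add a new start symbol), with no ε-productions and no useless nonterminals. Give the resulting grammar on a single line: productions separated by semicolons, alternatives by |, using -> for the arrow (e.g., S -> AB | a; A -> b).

No ε-productions.
No unit productions to eliminate.
TERM: introduce A -> e, B -> f and substitute in every rule of length ≥2.
BIN: X -> XMM becomes X -> XC, C -> MM.

S -> AB | SX; A -> e; B -> f; C -> MM; D -> e | MM; M -> f | DA; X -> f | XC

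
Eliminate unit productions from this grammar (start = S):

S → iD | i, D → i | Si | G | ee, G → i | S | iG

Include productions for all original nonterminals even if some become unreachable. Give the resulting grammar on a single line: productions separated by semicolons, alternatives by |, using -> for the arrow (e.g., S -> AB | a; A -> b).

S -> i | iD; D -> i | Si | ee | iD | iG; G -> i | iD | iG

Unit productions: D->G, G->S.
Unit pairs (A ⇒* B via units): (D,G), (D,S), (G,S).
S: inherits non-unit rules of {S} → i | iD.
D: inherits non-unit rules of {D, G, S} → Si | ee | i | iD | iG.
G: inherits non-unit rules of {G, S} → i | iD | iG.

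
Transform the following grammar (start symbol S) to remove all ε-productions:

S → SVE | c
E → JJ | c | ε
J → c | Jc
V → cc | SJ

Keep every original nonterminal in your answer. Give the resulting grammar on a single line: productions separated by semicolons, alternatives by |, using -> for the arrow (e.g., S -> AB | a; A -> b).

Nullable set: {E}.
S -> SVE: E nullable, giving SV | SVE.
Drop E -> ε.
Unchanged (no nullable symbols): S -> c; E -> JJ; E -> c; J -> Jc; J -> c; V -> SJ; V -> cc.

S -> c | SV | SVE; E -> c | JJ; J -> c | Jc; V -> SJ | cc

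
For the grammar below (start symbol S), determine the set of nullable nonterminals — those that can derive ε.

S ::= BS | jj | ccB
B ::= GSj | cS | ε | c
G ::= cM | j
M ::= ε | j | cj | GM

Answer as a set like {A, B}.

Directly nullable (have an ε-rule): {B, M}.
Not nullable: G, S — each has a terminal in every rule's right-hand side or depends on a non-nullable symbol.

{B, M}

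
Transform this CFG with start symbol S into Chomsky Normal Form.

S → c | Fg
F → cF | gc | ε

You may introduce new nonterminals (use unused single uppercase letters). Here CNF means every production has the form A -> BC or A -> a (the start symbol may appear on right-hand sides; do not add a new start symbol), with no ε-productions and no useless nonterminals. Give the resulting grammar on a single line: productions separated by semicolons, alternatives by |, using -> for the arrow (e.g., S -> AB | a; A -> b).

Nullable: {F}; after ε-elimination: S -> c | g | Fg; F -> c | cF | gc.
No unit productions to eliminate.
TERM: introduce A -> c, B -> g and substitute in every rule of length ≥2.

S -> c | g | FB; A -> c; B -> g; F -> c | AF | BA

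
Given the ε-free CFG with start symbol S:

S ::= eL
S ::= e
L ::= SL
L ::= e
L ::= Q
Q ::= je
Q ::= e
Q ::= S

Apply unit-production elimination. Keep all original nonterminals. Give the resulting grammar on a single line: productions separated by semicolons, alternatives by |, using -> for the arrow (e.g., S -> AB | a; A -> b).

S -> e | eL; L -> e | SL | eL | je; Q -> e | eL | je

Unit productions: L->Q, Q->S.
Unit pairs (A ⇒* B via units): (L,Q), (L,S), (Q,S).
S: inherits non-unit rules of {S} → e | eL.
L: inherits non-unit rules of {L, Q, S} → SL | e | eL | je.
Q: inherits non-unit rules of {Q, S} → e | eL | je.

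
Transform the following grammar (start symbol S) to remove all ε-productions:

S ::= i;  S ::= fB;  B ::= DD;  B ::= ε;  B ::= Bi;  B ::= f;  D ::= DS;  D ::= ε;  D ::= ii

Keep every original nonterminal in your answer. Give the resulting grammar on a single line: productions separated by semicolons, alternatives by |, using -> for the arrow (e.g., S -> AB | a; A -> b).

S -> f | i | fB; B -> D | f | i | Bi | DD; D -> S | DS | ii

Nullable set: {B, D}.
S -> fB: B nullable, giving f | fB.
Drop B -> ε.
B -> Bi: B nullable, giving Bi | i.
B -> DD: D, D nullable, giving D | DD.
Drop D -> ε.
D -> DS: D nullable, giving DS | S.
Unchanged (no nullable symbols): S -> i; B -> f; D -> ii.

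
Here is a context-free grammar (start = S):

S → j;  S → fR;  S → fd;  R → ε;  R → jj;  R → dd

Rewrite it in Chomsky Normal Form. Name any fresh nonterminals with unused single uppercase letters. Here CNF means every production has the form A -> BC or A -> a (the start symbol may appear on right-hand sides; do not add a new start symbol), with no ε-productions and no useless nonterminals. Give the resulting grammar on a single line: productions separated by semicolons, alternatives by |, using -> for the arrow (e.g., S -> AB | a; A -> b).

S -> f | j | CA | CR; A -> d; B -> j; C -> f; R -> AA | BB

Nullable: {R}; after ε-elimination: S -> f | j | fR | fd; R -> dd | jj.
No unit productions to eliminate.
TERM: introduce A -> d, C -> f, B -> j and substitute in every rule of length ≥2.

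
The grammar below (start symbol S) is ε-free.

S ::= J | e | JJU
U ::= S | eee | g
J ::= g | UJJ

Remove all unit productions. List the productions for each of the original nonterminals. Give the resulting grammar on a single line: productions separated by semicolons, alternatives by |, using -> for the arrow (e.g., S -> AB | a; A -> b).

S -> e | g | JJU | UJJ; J -> g | UJJ; U -> e | g | JJU | UJJ | eee

Unit productions: S->J, U->S.
Unit pairs (A ⇒* B via units): (S,J), (U,J), (U,S).
S: inherits non-unit rules of {J, S} → JJU | UJJ | e | g.
J: inherits non-unit rules of {J} → UJJ | g.
U: inherits non-unit rules of {J, S, U} → JJU | UJJ | e | eee | g.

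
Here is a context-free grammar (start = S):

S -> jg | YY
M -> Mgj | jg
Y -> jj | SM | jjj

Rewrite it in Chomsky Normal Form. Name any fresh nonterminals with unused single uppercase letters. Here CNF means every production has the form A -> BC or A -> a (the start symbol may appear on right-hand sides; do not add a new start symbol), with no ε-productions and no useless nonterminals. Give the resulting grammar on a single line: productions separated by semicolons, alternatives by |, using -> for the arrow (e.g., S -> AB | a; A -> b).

S -> BA | YY; A -> g; B -> j; C -> AB; D -> BB; M -> BA | MC; Y -> BB | BD | SM

No ε-productions.
No unit productions to eliminate.
TERM: introduce A -> g, B -> j and substitute in every rule of length ≥2.
BIN: M -> MAB becomes M -> MC, C -> AB; Y -> BBB becomes Y -> BD, D -> BB.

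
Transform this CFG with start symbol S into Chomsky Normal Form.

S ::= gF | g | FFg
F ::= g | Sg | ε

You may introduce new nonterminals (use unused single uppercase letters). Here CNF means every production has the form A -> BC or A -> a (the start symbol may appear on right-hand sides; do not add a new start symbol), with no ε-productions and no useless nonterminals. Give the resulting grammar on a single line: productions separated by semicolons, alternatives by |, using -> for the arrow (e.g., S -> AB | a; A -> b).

S -> g | AF | FA | FB; A -> g; B -> FA; F -> g | SA

Nullable: {F}; after ε-elimination: S -> g | Fg | gF | FFg; F -> g | Sg.
No unit productions to eliminate.
TERM: introduce A -> g and substitute in every rule of length ≥2.
BIN: S -> FFA becomes S -> FB, B -> FA.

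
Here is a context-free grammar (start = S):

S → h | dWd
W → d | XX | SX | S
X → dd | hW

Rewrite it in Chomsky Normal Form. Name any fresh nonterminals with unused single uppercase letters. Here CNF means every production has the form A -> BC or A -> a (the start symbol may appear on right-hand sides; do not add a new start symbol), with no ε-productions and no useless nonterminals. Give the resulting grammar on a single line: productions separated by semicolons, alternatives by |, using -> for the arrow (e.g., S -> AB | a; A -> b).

No ε-productions.
After unit-elimination: S -> h | dWd; W -> d | h | SX | XX | dWd; X -> dd | hW.
TERM: introduce A -> d, B -> h and substitute in every rule of length ≥2.
BIN: S -> AWA becomes S -> AC, C -> WA; W -> AWA becomes W -> AD, D -> WA.

S -> h | AC; A -> d; B -> h; C -> WA; D -> WA; W -> d | h | AD | SX | XX; X -> AA | BW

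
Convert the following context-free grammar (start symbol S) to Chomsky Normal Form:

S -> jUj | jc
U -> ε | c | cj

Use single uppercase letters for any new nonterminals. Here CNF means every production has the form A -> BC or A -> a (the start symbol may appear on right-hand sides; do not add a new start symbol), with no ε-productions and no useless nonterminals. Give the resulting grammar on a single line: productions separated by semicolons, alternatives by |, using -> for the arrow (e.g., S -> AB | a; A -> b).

Nullable: {U}; after ε-elimination: S -> jc | jj | jUj; U -> c | cj.
No unit productions to eliminate.
TERM: introduce B -> c, A -> j and substitute in every rule of length ≥2.
BIN: S -> AUA becomes S -> AC, C -> UA.

S -> AA | AB | AC; A -> j; B -> c; C -> UA; U -> c | BA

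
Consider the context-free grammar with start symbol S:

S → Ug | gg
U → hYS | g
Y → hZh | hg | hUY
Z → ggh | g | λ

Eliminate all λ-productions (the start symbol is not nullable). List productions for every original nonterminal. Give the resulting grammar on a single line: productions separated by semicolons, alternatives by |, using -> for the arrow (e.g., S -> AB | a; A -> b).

S -> Ug | gg; U -> g | hYS; Y -> hg | hh | hUY | hZh; Z -> g | ggh

Nullable set: {Z}.
Y -> hZh: Z nullable, giving hZh | hh.
Drop Z -> λ.
Unchanged (no nullable symbols): S -> Ug; S -> gg; U -> g; U -> hYS; Y -> hUY; Y -> hg; Z -> g; Z -> ggh.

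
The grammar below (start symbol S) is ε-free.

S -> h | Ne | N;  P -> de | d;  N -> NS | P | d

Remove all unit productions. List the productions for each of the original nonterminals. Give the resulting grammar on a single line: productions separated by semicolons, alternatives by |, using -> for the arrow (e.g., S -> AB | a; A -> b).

S -> d | h | NS | Ne | de; N -> d | NS | de; P -> d | de

Unit productions: N->P, S->N.
Unit pairs (A ⇒* B via units): (N,P), (S,N), (S,P).
S: inherits non-unit rules of {N, P, S} → NS | Ne | d | de | h.
N: inherits non-unit rules of {N, P} → NS | d | de.
P: inherits non-unit rules of {P} → d | de.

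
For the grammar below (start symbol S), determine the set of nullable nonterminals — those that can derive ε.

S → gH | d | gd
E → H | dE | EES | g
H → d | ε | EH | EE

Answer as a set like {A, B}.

Directly nullable (have an ε-rule): {H}.
E is nullable via E -> H (every symbol on the right is already known nullable).
Not nullable: S — each has a terminal in every rule's right-hand side or depends on a non-nullable symbol.

{E, H}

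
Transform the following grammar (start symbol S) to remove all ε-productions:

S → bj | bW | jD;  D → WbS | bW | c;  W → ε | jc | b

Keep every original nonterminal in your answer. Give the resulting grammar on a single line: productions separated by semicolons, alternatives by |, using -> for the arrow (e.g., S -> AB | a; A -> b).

S -> b | bW | bj | jD; D -> b | c | bS | bW | WbS; W -> b | jc

Nullable set: {W}.
S -> bW: W nullable, giving b | bW.
D -> WbS: W nullable, giving WbS | bS.
D -> bW: W nullable, giving b | bW.
Drop W -> ε.
Unchanged (no nullable symbols): S -> bj; S -> jD; D -> c; W -> b; W -> jc.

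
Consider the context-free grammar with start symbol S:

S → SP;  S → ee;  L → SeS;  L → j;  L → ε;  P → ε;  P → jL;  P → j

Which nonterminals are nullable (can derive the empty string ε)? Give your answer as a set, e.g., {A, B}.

Directly nullable (have an ε-rule): {L, P}.
Not nullable: S — each has a terminal in every rule's right-hand side or depends on a non-nullable symbol.

{L, P}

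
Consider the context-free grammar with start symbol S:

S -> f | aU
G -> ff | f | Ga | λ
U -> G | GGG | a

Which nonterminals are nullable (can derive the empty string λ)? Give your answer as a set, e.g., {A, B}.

Directly nullable (have an ε-rule): {G}.
U is nullable via U -> G (every symbol on the right is already known nullable).
Not nullable: S — each has a terminal in every rule's right-hand side or depends on a non-nullable symbol.

{G, U}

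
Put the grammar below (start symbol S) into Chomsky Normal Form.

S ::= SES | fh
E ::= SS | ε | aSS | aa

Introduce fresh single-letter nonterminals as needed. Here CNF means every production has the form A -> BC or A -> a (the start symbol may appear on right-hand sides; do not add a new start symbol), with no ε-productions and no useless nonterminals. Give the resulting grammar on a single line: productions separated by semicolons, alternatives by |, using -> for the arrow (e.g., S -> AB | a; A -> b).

S -> BC | SF | SS; A -> a; B -> f; C -> h; D -> SS; E -> AA | AD | SS; F -> ES

Nullable: {E}; after ε-elimination: S -> SS | fh | SES; E -> SS | aa | aSS.
No unit productions to eliminate.
TERM: introduce A -> a, B -> f, C -> h and substitute in every rule of length ≥2.
BIN: E -> ASS becomes E -> AD, D -> SS; S -> SES becomes S -> SF, F -> ES.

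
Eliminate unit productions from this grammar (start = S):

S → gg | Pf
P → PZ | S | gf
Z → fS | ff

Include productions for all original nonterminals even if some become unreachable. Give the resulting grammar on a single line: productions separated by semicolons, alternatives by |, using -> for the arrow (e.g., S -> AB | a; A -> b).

S -> Pf | gg; P -> PZ | Pf | gf | gg; Z -> fS | ff

Unit productions: P->S.
Unit pairs (A ⇒* B via units): (P,S).
S: inherits non-unit rules of {S} → Pf | gg.
P: inherits non-unit rules of {P, S} → PZ | Pf | gf | gg.
Z: inherits non-unit rules of {Z} → fS | ff.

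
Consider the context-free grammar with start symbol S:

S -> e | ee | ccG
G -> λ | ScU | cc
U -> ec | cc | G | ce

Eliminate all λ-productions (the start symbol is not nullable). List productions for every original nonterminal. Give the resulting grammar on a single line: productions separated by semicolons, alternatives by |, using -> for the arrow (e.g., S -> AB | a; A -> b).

S -> e | cc | ee | ccG; G -> Sc | cc | ScU; U -> G | cc | ce | ec

Nullable set: {G, U}.
S -> ccG: G nullable, giving cc | ccG.
Drop G -> λ.
G -> ScU: U nullable, giving Sc | ScU.
U -> G: G nullable, giving G.
Unchanged (no nullable symbols): S -> e; S -> ee; G -> cc; U -> cc; U -> ce; U -> ec.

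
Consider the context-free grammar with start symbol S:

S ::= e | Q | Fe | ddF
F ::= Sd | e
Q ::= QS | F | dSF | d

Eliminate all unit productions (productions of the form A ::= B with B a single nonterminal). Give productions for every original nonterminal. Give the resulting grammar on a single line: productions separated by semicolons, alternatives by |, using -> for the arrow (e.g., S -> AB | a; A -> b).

S -> d | e | Fe | QS | Sd | dSF | ddF; F -> e | Sd; Q -> d | e | QS | Sd | dSF

Unit productions: Q->F, S->Q.
Unit pairs (A ⇒* B via units): (Q,F), (S,F), (S,Q).
S: inherits non-unit rules of {F, Q, S} → Fe | QS | Sd | d | dSF | ddF | e.
F: inherits non-unit rules of {F} → Sd | e.
Q: inherits non-unit rules of {F, Q} → QS | Sd | d | dSF | e.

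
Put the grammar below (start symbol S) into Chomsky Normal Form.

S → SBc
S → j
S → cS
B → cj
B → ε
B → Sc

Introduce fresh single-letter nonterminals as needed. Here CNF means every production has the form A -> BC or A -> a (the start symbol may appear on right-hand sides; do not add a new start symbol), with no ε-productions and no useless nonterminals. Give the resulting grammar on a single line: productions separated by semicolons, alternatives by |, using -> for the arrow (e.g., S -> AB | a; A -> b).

S -> j | AS | SA | SD; A -> c; B -> AC | SA; C -> j; D -> BA

Nullable: {B}; after ε-elimination: S -> j | Sc | cS | SBc; B -> Sc | cj.
No unit productions to eliminate.
TERM: introduce A -> c, C -> j and substitute in every rule of length ≥2.
BIN: S -> SBA becomes S -> SD, D -> BA.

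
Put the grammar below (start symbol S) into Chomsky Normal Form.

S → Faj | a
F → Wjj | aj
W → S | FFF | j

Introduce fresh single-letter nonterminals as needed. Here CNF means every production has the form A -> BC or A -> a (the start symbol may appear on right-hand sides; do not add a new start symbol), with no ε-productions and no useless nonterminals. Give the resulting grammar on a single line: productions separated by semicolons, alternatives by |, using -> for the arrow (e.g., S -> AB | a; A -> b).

No ε-productions.
After unit-elimination: S -> a | Faj; F -> aj | Wjj; W -> a | j | FFF | Faj.
TERM: introduce B -> a, A -> j and substitute in every rule of length ≥2.
BIN: F -> WAA becomes F -> WC, C -> AA; S -> FBA becomes S -> FD, D -> BA; W -> FBA becomes W -> FE, E -> BA; W -> FFF becomes W -> FG, G -> FF.

S -> a | FD; A -> j; B -> a; C -> AA; D -> BA; E -> BA; F -> BA | WC; G -> FF; W -> a | j | FE | FG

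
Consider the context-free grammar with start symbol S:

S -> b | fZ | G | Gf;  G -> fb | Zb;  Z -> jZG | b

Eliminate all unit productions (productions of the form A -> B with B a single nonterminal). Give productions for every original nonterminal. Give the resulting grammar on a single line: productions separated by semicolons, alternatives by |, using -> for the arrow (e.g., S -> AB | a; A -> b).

S -> b | Gf | Zb | fZ | fb; G -> Zb | fb; Z -> b | jZG

Unit productions: S->G.
Unit pairs (A ⇒* B via units): (S,G).
S: inherits non-unit rules of {G, S} → Gf | Zb | b | fZ | fb.
G: inherits non-unit rules of {G} → Zb | fb.
Z: inherits non-unit rules of {Z} → b | jZG.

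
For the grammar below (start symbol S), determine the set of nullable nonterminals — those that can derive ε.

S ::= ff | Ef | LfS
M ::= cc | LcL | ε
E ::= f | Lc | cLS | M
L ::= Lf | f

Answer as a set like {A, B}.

{E, M}

Directly nullable (have an ε-rule): {M}.
E is nullable via E -> M (every symbol on the right is already known nullable).
Not nullable: L, S — each has a terminal in every rule's right-hand side or depends on a non-nullable symbol.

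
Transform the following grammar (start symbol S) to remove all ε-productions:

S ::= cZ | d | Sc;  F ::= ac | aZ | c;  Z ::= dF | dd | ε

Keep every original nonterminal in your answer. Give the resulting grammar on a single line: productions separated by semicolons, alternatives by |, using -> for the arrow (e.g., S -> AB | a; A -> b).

S -> c | d | Sc | cZ; F -> a | c | aZ | ac; Z -> dF | dd

Nullable set: {Z}.
S -> cZ: Z nullable, giving c | cZ.
F -> aZ: Z nullable, giving a | aZ.
Drop Z -> ε.
Unchanged (no nullable symbols): S -> Sc; S -> d; F -> ac; F -> c; Z -> dF; Z -> dd.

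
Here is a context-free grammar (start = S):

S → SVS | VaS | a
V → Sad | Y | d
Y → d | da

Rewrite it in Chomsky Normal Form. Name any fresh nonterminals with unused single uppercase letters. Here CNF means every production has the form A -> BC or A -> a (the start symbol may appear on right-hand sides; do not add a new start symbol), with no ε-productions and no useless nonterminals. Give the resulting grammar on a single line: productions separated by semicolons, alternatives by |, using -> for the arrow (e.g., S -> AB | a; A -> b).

S -> a | SC | VD; A -> a; B -> d; C -> VS; D -> AS; E -> AB; V -> d | BA | SE

No ε-productions.
After unit-elimination: S -> a | SVS | VaS; V -> d | da | Sad; Y -> d | da.
TERM: introduce A -> a, B -> d and substitute in every rule of length ≥2.
BIN: S -> SVS becomes S -> SC, C -> VS; S -> VAS becomes S -> VD, D -> AS; V -> SAB becomes V -> SE, E -> AB.
Drop unreachable/unproductive: Y.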